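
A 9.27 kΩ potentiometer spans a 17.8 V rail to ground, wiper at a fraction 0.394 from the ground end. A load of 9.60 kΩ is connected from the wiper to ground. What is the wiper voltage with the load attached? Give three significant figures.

The wiper splits the pot into (1−α)R = 5.618 kΩ above and αR = 3.652 kΩ below.
Lower section ‖ load = 2.646 kΩ.
V_wiper = 17.8 × 2.646/(5.618 + 2.646) = 5.70 V.

V ≈ 5.70 V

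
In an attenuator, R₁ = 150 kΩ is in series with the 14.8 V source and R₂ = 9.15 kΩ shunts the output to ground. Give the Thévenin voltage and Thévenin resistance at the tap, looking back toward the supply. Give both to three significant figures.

V_th = 0.851 V, R_th = 8.62 kΩ

V_th is the open-circuit tap voltage: 14.8 × 9.15/(150 + 9.15) = 0.851 V.
With the supply zeroed, R₁ and R₂ appear in parallel from the tap: R_th = R₁‖R₂ = (150 × 9.15)/159.2 = 8.62 kΩ.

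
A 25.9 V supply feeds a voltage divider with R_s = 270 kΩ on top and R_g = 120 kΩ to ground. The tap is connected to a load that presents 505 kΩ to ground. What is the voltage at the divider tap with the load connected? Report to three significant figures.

The load sits in parallel with R_g: R_g‖R_L = (120 × 505) / (120 + 505) = 96.96 kΩ.
V_out = 25.9 × 96.96 / (270 + 96.96) = 25.9 × 96.96/367.0 = 6.84 V.
(Unloaded it would have been 7.97 V.)

V_out ≈ 6.84 V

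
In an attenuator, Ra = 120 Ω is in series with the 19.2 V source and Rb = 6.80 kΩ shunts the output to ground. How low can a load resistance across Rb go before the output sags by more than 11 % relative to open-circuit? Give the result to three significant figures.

Output resistance R_th = Ra‖Rb = (120 × 6800)/6920 = 117.9 Ω.
The fractional drop is R_th/(R_th + R_L); requiring this ≤ 0.110 gives R_L ≥ R_th(1/0.110 − 1) = 117.9 × 8.091 = 954 Ω.

R_L(min) ≈ 954 Ω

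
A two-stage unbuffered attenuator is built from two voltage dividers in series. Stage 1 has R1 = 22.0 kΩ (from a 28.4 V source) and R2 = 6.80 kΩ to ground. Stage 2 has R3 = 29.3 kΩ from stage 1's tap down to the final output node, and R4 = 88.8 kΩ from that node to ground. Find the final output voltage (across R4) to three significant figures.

V_out ≈ 4.83 V

Stage 2 presents R3+R4 = 118.1 kΩ as a load on stage 1's tap.
Stage 1's lower leg becomes R2‖(R3+R4) = 6.430 kΩ, so V_mid = 28.4 × 6.430/28.43 = 6.423 V.
Stage 2 is itself unloaded: V_out = V_mid × R4/(R3+R4) = 6.423 × 88.8/118.1 = 4.83 V.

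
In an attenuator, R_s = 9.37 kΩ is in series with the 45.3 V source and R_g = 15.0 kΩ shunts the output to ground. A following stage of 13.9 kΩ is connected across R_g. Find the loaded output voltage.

The load sits in parallel with R_g: R_g‖R_L = (15.0 × 13.9) / (15.0 + 13.9) = 7.215 kΩ.
V_out = 45.3 × 7.215 / (9.37 + 7.215) = 45.3 × 7.215/16.58 = 19.7 V.
(Unloaded it would have been 27.9 V.)

V_out ≈ 19.7 V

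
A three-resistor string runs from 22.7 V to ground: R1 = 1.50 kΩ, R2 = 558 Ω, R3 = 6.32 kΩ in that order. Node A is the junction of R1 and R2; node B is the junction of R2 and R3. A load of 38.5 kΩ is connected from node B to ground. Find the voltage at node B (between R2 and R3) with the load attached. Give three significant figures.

V ≈ 16.5 V

At node B, R3 is in parallel with the load: R3‖R_L = 5429 Ω.
Below node A the resistance is R2 + (R3‖R_L) = 5987 Ω, so V_A = 22.7 × 5987/7487 = 18.15 V.
Then V_B = V_A × (R3‖R_L)/(R2 + R3‖R_L) = 18.15 × 5429/5987 = 16.5 V.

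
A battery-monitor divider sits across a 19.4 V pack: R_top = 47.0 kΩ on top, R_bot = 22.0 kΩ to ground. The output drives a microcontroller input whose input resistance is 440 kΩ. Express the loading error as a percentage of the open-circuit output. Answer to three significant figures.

The divider's output (Thévenin) resistance is R_top‖R_bot = 14.99 kΩ.
Fractional drop under load = R_th/(R_th + R_L) = 14.99 / (14.99 + 440) = 0.03294.
So the output falls by 3.29 %.

3.29 %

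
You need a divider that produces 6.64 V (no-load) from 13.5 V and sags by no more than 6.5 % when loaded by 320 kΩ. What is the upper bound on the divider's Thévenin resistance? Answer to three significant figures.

Loading drop = R_th/(R_th + R_L) ≤ 0.0650, so R_th ≤ R_L · ε/(1−ε) = 320 kΩ × 0.0650/0.9350 = 22.2 kΩ.
(Any R1, R2 with R2/(R1+R2) = 0.492 and R1‖R2 ≤ 22.2 kΩ will meet the spec.)

R_th ≤ 22.2 kΩ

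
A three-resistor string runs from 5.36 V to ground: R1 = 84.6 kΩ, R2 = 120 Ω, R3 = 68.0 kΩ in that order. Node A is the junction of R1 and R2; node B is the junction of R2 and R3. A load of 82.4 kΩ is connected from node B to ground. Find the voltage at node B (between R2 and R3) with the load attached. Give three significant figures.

V ≈ 1.64 V

At node B, R3 is in parallel with the load: R3‖R_L = 37260 Ω.
Below node A the resistance is R2 + (R3‖R_L) = 37380 Ω, so V_A = 5.36 × 37380/122000 = 1.642 V.
Then V_B = V_A × (R3‖R_L)/(R2 + R3‖R_L) = 1.642 × 37260/37380 = 1.64 V.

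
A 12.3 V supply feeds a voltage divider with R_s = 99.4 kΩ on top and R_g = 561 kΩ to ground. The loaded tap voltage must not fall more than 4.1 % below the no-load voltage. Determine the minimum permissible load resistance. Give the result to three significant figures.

R_L(min) ≈ 1.98 MΩ

Output resistance R_th = R_s‖R_g = (99.4 × 561)/660.4 = 84.44 kΩ.
The fractional drop is R_th/(R_th + R_L); requiring this ≤ 0.0410 gives R_L ≥ R_th(1/0.0410 − 1) = 84.44 × 23.39 = 1.98 MΩ.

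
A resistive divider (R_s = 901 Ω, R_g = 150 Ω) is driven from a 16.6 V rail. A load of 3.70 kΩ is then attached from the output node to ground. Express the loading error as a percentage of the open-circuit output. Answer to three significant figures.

3.36 %

The divider's output (Thévenin) resistance is R_s‖R_g = 128.6 Ω.
Fractional drop under load = R_th/(R_th + R_L) = 128.6 / (128.6 + 3700) = 0.03359.
So the output falls by 3.36 %.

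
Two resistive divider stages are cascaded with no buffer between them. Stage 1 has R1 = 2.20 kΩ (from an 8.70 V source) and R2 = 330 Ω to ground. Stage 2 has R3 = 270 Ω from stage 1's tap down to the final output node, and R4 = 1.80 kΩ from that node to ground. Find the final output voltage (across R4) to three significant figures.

Stage 2 presents R3+R4 = 2070 Ω as a load on stage 1's tap.
Stage 1's lower leg becomes R2‖(R3+R4) = 284.6 Ω, so V_mid = 8.70 × 284.6/2485 = 0.9966 V.
Stage 2 is itself unloaded: V_out = V_mid × R4/(R3+R4) = 0.9966 × 1800/2070 = 0.867 V.

V_out ≈ 0.867 V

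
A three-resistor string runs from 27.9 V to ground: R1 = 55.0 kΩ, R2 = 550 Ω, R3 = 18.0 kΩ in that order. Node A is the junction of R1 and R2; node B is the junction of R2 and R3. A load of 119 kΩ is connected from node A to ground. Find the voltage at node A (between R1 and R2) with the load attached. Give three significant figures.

Below node A the series string R2+R3 = 18550 Ω sits in parallel with the 119000 Ω load: 16050 Ω.
V_A = 27.9 × 16050/(55000 + 16050) = 6.30 V.

V ≈ 6.30 V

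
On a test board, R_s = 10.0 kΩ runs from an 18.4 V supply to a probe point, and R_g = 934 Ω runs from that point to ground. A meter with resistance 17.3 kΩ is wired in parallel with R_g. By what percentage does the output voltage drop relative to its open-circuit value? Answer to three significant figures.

4.71 %

The divider's output (Thévenin) resistance is R_s‖R_g = 854.2 Ω.
Fractional drop under load = R_th/(R_th + R_L) = 854.2 / (854.2 + 17300) = 0.04705.
So the output falls by 4.71 %.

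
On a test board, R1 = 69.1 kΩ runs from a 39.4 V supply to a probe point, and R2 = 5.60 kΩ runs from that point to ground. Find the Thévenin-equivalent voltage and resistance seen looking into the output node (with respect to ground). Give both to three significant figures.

V_th = 2.95 V, R_th = 5.18 kΩ

V_th is the open-circuit tap voltage: 39.4 × 5.60/(69.1 + 5.60) = 2.95 V.
With the supply zeroed, R1 and R2 appear in parallel from the tap: R_th = R1‖R2 = (69.1 × 5.60)/74.70 = 5.18 kΩ.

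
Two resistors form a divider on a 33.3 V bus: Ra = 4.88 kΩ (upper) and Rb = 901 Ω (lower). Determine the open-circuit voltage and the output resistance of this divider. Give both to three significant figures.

V_th is the open-circuit tap voltage: 33.3 × 901/(4880 + 901) = 5.19 V.
With the supply zeroed, Ra and Rb appear in parallel from the tap: R_th = Ra‖Rb = (4880 × 901)/5781 = 761 Ω.

V_th = 5.19 V, R_th = 761 Ω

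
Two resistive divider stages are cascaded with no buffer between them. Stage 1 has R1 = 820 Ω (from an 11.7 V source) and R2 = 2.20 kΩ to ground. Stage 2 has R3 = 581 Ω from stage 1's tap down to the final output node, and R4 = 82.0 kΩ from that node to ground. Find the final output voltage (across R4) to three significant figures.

Stage 2 presents R3+R4 = 82580 Ω as a load on stage 1's tap.
Stage 1's lower leg becomes R2‖(R3+R4) = 2143 Ω, so V_mid = 11.7 × 2143/2963 = 8.462 V.
Stage 2 is itself unloaded: V_out = V_mid × R4/(R3+R4) = 8.462 × 82000/82580 = 8.40 V.

V_out ≈ 8.40 V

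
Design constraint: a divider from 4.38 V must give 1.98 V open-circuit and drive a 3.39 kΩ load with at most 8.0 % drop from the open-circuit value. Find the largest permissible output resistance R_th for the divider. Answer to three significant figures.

Loading drop = R_th/(R_th + R_L) ≤ 0.0800, so R_th ≤ R_L · ε/(1−ε) = 3.39 kΩ × 0.0800/0.9200 = 295 Ω.

R_th ≤ 295 Ω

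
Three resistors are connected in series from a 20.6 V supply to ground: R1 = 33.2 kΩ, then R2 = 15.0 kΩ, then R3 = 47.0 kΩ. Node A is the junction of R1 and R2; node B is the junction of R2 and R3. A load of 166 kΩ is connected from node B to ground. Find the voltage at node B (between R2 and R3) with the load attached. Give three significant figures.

V ≈ 8.90 V

At node B, R3 is in parallel with the load: R3‖R_L = 36.63 kΩ.
Below node A the resistance is R2 + (R3‖R_L) = 51.63 kΩ, so V_A = 20.6 × 51.63/84.83 = 12.54 V.
Then V_B = V_A × (R3‖R_L)/(R2 + R3‖R_L) = 12.54 × 36.63/51.63 = 8.90 V.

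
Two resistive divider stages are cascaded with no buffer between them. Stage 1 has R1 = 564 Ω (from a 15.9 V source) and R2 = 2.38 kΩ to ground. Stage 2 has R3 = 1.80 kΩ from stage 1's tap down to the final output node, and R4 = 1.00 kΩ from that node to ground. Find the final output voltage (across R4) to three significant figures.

Stage 2 presents R3+R4 = 2800 Ω as a load on stage 1's tap.
Stage 1's lower leg becomes R2‖(R3+R4) = 1286 Ω, so V_mid = 15.9 × 1286/1850 = 11.05 V.
Stage 2 is itself unloaded: V_out = V_mid × R4/(R3+R4) = 11.05 × 1000/2800 = 3.95 V.

V_out ≈ 3.95 V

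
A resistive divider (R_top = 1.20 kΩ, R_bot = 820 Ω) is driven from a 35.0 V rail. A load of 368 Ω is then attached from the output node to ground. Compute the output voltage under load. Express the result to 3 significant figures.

The load sits in parallel with R_bot: R_bot‖R_L = (820 × 368) / (820 + 368) = 254.0 Ω.
V_out = 35.0 × 254.0 / (1200 + 254.0) = 35.0 × 254.0/1454 = 6.11 V.
(Unloaded it would have been 14.2 V.)

V_out ≈ 6.11 V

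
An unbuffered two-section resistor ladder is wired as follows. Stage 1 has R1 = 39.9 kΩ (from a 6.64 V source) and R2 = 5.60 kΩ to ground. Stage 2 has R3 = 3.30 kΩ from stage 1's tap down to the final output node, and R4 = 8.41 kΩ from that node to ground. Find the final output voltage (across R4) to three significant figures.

Stage 2 presents R3+R4 = 11.71 kΩ as a load on stage 1's tap.
Stage 1's lower leg becomes R2‖(R3+R4) = 3.788 kΩ, so V_mid = 6.64 × 3.788/43.69 = 0.5758 V.
Stage 2 is itself unloaded: V_out = V_mid × R4/(R3+R4) = 0.5758 × 8.41/11.71 = 0.414 V.

V_out ≈ 0.414 V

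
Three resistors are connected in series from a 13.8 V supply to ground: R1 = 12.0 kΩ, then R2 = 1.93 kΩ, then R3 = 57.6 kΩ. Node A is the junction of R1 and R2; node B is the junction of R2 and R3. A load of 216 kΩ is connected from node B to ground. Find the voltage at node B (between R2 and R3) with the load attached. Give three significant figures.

V ≈ 10.6 V

At node B, R3 is in parallel with the load: R3‖R_L = 45.47 kΩ.
Below node A the resistance is R2 + (R3‖R_L) = 47.40 kΩ, so V_A = 13.8 × 47.40/59.40 = 11.01 V.
Then V_B = V_A × (R3‖R_L)/(R2 + R3‖R_L) = 11.01 × 45.47/47.40 = 10.6 V.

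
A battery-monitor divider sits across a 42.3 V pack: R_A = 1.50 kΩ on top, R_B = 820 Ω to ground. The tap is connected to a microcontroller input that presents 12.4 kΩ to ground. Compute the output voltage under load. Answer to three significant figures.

The load sits in parallel with R_B: R_B‖R_L = (820 × 12400) / (820 + 12400) = 769.1 Ω.
V_out = 42.3 × 769.1 / (1500 + 769.1) = 42.3 × 769.1/2269 = 14.3 V.
(Unloaded it would have been 15.0 V.)

V_out ≈ 14.3 V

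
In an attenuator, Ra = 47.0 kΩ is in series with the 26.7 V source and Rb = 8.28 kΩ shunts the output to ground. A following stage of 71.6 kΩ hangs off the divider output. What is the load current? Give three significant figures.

Rb‖R_L = 7.422 kΩ; V_out = 26.7 × 7.422/54.42 = 3.641 V.
I_L = V_out / R_L = 3.641 / 71.6 kΩ = 0.0509 mA.

I_L ≈ 0.0509 mA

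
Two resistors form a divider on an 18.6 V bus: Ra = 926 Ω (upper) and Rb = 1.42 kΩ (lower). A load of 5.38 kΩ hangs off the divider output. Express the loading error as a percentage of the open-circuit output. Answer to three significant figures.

9.44 %

The divider's output (Thévenin) resistance is Ra‖Rb = 560.5 Ω.
Fractional drop under load = R_th/(R_th + R_L) = 560.5 / (560.5 + 5380) = 0.09435.
So the output falls by 9.44 %.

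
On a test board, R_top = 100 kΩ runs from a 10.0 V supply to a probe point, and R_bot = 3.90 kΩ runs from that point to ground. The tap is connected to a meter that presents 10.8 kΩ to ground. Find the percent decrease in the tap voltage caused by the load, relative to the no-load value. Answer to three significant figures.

25.8 %

Unloaded V = 10.0 × 3.90/103.9 = 0.3754 V.
Loaded: R_bot‖R_L = 2.865 kΩ, giving V = 10.0 × 2.865/102.9 = 0.2785 V.
Drop = (0.3754 − 0.2785) / 0.3754 = 25.8 %.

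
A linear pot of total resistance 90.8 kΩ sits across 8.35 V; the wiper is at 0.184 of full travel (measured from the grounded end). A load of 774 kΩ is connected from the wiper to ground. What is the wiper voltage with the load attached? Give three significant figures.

V ≈ 1.51 V

The wiper splits the pot into (1−α)R = 74.09 kΩ above and αR = 16.71 kΩ below.
Lower section ‖ load = 16.35 kΩ.
V_wiper = 8.35 × 16.35/(74.09 + 16.35) = 1.51 V.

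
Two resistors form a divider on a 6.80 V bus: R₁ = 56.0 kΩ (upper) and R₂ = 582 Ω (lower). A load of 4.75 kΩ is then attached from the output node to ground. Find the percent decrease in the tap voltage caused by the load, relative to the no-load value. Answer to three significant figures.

The divider's output (Thévenin) resistance is R₁‖R₂ = 576.0 Ω.
Fractional drop under load = R_th/(R_th + R_L) = 576.0 / (576.0 + 4750) = 0.1082.
So the output falls by 10.8 %.

10.8 %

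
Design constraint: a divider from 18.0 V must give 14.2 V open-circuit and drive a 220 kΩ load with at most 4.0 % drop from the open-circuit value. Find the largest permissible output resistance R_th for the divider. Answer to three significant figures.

Loading drop = R_th/(R_th + R_L) ≤ 0.0400, so R_th ≤ R_L · ε/(1−ε) = 220 kΩ × 0.0400/0.9600 = 9.17 kΩ.
(Any R1, R2 with R2/(R1+R2) = 0.789 and R1‖R2 ≤ 9.17 kΩ will meet the spec.)

R_th ≤ 9.17 kΩ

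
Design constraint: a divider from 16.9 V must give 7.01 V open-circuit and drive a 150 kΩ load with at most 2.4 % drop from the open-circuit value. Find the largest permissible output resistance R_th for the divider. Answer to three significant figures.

Loading drop = R_th/(R_th + R_L) ≤ 0.0240, so R_th ≤ R_L · ε/(1−ε) = 150 kΩ × 0.0240/0.9760 = 3.69 kΩ.

R_th ≤ 3.69 kΩ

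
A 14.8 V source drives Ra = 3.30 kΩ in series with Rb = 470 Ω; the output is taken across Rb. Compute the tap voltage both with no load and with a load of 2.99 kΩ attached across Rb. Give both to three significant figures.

Open-circuit: V = 14.8 × 470/(3300 + 470) = 1.85 V.
With the load, Rb becomes Rb‖R_L = 406.2 Ω, so V = 14.8 × 406.2/3706 = 1.62 V.

Unloaded: 1.85 V; loaded: 1.62 V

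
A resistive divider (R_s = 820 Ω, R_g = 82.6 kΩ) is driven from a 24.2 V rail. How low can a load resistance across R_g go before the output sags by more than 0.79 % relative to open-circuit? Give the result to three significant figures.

R_L(min) ≈ 102 kΩ

Output resistance R_th = R_s‖R_g = (820 × 82600)/83420 = 811.9 Ω.
The fractional drop is R_th/(R_th + R_L); requiring this ≤ 0.00790 gives R_L ≥ R_th(1/0.00790 − 1) = 811.9 × 125.6 = 102 kΩ.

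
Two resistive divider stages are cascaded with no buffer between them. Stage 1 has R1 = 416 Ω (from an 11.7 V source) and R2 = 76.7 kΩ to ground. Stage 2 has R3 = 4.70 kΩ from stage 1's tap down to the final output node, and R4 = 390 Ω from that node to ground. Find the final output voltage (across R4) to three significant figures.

V_out ≈ 0.825 V

Stage 2 presents R3+R4 = 5090 Ω as a load on stage 1's tap.
Stage 1's lower leg becomes R2‖(R3+R4) = 4773 Ω, so V_mid = 11.7 × 4773/5189 = 10.76 V.
Stage 2 is itself unloaded: V_out = V_mid × R4/(R3+R4) = 10.76 × 390/5090 = 0.825 V.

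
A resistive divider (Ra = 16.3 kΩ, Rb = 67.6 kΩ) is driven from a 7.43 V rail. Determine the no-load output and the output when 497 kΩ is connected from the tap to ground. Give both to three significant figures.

Open-circuit: V = 7.43 × 67.6/(16.3 + 67.6) = 5.99 V.
With the load, Rb becomes Rb‖R_L = 59.51 kΩ, so V = 7.43 × 59.51/75.81 = 5.83 V.

Unloaded: 5.99 V; loaded: 5.83 V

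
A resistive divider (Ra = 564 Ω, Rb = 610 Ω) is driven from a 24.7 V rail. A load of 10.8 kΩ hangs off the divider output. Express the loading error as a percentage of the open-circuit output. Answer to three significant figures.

The divider's output (Thévenin) resistance is Ra‖Rb = 293.0 Ω.
Fractional drop under load = R_th/(R_th + R_L) = 293.0 / (293.0 + 10800) = 0.02642.
So the output falls by 2.64 %.

2.64 %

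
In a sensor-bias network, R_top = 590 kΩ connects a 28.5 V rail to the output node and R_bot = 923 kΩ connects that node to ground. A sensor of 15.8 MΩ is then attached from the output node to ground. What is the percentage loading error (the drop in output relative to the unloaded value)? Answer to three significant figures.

The divider's output (Thévenin) resistance is R_top‖R_bot = 359.9 kΩ.
Fractional drop under load = R_th/(R_th + R_L) = 359.9 / (359.9 + 15800) = 0.02227.
So the output falls by 2.23 %.

2.23 %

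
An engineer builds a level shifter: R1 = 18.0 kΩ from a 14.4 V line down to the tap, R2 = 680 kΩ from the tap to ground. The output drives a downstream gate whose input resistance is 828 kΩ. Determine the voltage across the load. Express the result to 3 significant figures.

V_out ≈ 13.7 V

The load sits in parallel with R2: R2‖R_L = (680 × 828) / (680 + 828) = 373.4 kΩ.
V_out = 14.4 × 373.4 / (18.0 + 373.4) = 14.4 × 373.4/391.4 = 13.7 V.
(Unloaded it would have been 14.0 V.)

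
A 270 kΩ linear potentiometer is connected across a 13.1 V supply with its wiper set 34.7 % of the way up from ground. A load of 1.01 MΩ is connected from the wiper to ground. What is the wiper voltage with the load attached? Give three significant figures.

V ≈ 4.29 V

The wiper splits the pot into (1−α)R = 176.3 kΩ above and αR = 93.69 kΩ below.
Lower section ‖ load = 85.74 kΩ.
V_wiper = 13.1 × 85.74/(176.3 + 85.74) = 4.29 V.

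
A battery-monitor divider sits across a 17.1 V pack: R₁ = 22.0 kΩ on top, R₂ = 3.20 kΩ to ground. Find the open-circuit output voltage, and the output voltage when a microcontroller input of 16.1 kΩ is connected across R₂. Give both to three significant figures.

Open-circuit: V = 17.1 × 3.20/(22.0 + 3.20) = 2.17 V.
With the load, R₂ becomes R₂‖R_L = 2.669 kΩ, so V = 17.1 × 2.669/24.67 = 1.85 V.

Unloaded: 2.17 V; loaded: 1.85 V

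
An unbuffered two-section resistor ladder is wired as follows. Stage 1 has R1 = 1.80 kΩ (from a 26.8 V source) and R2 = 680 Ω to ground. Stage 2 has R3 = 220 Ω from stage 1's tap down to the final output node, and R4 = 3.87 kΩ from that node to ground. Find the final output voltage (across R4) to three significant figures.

V_out ≈ 6.20 V

Stage 2 presents R3+R4 = 4090 Ω as a load on stage 1's tap.
Stage 1's lower leg becomes R2‖(R3+R4) = 583.1 Ω, so V_mid = 26.8 × 583.1/2383 = 6.557 V.
Stage 2 is itself unloaded: V_out = V_mid × R4/(R3+R4) = 6.557 × 3870/4090 = 6.20 V.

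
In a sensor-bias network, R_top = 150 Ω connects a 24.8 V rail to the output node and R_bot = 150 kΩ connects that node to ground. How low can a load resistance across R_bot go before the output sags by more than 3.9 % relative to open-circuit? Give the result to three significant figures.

R_L(min) ≈ 3.69 kΩ

Output resistance R_th = R_top‖R_bot = (150 × 150000)/150200 = 149.9 Ω.
The fractional drop is R_th/(R_th + R_L); requiring this ≤ 0.0390 gives R_L ≥ R_th(1/0.0390 − 1) = 149.9 × 24.64 = 3.69 kΩ.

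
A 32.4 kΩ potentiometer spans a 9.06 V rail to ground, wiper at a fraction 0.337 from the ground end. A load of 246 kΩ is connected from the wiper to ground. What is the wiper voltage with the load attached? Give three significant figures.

The wiper splits the pot into (1−α)R = 21.48 kΩ above and αR = 10.92 kΩ below.
Lower section ‖ load = 10.45 kΩ.
V_wiper = 9.06 × 10.45/(21.48 + 10.45) = 2.97 V.

V ≈ 2.97 V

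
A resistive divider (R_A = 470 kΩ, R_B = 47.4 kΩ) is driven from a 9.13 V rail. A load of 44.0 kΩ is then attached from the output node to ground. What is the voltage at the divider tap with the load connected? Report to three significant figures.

The load sits in parallel with R_B: R_B‖R_L = (47.4 × 44.0) / (47.4 + 44.0) = 22.82 kΩ.
V_out = 9.13 × 22.82 / (470 + 22.82) = 9.13 × 22.82/492.8 = 0.423 V.

V_out ≈ 0.423 V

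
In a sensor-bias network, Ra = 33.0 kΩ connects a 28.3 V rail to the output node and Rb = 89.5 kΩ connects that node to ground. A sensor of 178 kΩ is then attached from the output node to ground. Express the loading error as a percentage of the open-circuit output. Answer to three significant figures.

11.9 %

The divider's output (Thévenin) resistance is Ra‖Rb = 24.11 kΩ.
Fractional drop under load = R_th/(R_th + R_L) = 24.11 / (24.11 + 178) = 0.1193.
So the output falls by 11.9 %.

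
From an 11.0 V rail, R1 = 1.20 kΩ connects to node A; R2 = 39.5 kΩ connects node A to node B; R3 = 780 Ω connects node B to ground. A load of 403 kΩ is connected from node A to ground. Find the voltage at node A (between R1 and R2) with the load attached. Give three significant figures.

Below node A the series string R2+R3 = 40280 Ω sits in parallel with the 403000 Ω load: 36620 Ω.
V_A = 11.0 × 36620/(1200 + 36620) = 10.7 V.

V ≈ 10.7 V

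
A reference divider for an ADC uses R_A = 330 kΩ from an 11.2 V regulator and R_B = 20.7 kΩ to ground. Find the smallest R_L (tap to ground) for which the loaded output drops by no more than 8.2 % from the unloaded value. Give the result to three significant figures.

R_L(min) ≈ 218 kΩ

Output resistance R_th = R_A‖R_B = (330 × 20.7)/350.7 = 19.48 kΩ.
The fractional drop is R_th/(R_th + R_L); requiring this ≤ 0.0820 gives R_L ≥ R_th(1/0.0820 − 1) = 19.48 × 11.20 = 218 kΩ.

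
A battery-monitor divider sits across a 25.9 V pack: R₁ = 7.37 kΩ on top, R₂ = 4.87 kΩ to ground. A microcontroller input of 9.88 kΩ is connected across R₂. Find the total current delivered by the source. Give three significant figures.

R₂‖R_L = 3.262 kΩ, so the source sees R₁ + R₂‖R_L = 10.63 kΩ.
I = 25.9 V / 10.63 kΩ = 2.44 mA.

I ≈ 2.44 mA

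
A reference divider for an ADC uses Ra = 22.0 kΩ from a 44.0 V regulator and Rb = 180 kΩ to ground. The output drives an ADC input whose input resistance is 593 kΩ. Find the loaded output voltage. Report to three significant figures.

V_out ≈ 38.0 V

The load sits in parallel with Rb: Rb‖R_L = (180 × 593) / (180 + 593) = 138.1 kΩ.
V_out = 44.0 × 138.1 / (22.0 + 138.1) = 44.0 × 138.1/160.1 = 38.0 V.
(Unloaded it would have been 39.2 V.)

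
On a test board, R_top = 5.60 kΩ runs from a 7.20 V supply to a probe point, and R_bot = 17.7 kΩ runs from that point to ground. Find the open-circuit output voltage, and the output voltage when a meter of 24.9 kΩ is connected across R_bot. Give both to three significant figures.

Unloaded: 5.47 V; loaded: 4.67 V

Open-circuit: V = 7.20 × 17.7/(5.60 + 17.7) = 5.47 V.
With the load, R_bot becomes R_bot‖R_L = 10.35 kΩ, so V = 7.20 × 10.35/15.95 = 4.67 V.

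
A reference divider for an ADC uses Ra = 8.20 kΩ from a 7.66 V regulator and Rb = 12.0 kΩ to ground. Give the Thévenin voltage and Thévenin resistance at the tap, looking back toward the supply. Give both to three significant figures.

V_th = 4.55 V, R_th = 4.87 kΩ

V_th is the open-circuit tap voltage: 7.66 × 12.0/(8.20 + 12.0) = 4.55 V.
With the supply zeroed, Ra and Rb appear in parallel from the tap: R_th = Ra‖Rb = (8.20 × 12.0)/20.20 = 4.87 kΩ.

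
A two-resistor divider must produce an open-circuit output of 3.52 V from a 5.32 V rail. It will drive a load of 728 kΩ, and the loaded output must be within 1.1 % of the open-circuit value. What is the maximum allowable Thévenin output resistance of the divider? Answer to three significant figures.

R_th ≤ 8.10 kΩ

Loading drop = R_th/(R_th + R_L) ≤ 0.0110, so R_th ≤ R_L · ε/(1−ε) = 728 kΩ × 0.0110/0.9890 = 8.10 kΩ.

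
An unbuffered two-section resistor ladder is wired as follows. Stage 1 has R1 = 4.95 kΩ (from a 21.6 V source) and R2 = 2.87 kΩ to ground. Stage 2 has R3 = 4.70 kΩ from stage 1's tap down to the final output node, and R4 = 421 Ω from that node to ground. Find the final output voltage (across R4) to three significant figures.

V_out ≈ 0.481 V

Stage 2 presents R3+R4 = 5121 Ω as a load on stage 1's tap.
Stage 1's lower leg becomes R2‖(R3+R4) = 1839 Ω, so V_mid = 21.6 × 1839/6789 = 5.852 V.
Stage 2 is itself unloaded: V_out = V_mid × R4/(R3+R4) = 5.852 × 421/5121 = 0.481 V.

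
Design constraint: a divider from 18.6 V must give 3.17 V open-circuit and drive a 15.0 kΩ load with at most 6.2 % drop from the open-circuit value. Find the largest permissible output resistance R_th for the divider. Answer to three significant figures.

Loading drop = R_th/(R_th + R_L) ≤ 0.0620, so R_th ≤ R_L · ε/(1−ε) = 15.0 kΩ × 0.0620/0.9380 = 991 Ω.
(Any R1, R2 with R2/(R1+R2) = 0.170 and R1‖R2 ≤ 991 Ω will meet the spec.)

R_th ≤ 991 Ω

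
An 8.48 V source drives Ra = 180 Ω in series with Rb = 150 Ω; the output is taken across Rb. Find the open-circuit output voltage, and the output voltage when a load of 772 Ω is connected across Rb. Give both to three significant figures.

Open-circuit: V = 8.48 × 150/(180 + 150) = 3.85 V.
With the load, Rb becomes Rb‖R_L = 125.6 Ω, so V = 8.48 × 125.6/305.6 = 3.49 V.

Unloaded: 3.85 V; loaded: 3.49 V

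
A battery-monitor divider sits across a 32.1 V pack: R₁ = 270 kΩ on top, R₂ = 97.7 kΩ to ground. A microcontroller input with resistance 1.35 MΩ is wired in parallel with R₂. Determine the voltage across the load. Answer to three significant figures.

The load sits in parallel with R₂: R₂‖R_L = (97.7 × 1350) / (97.7 + 1350) = 91.11 kΩ.
V_out = 32.1 × 91.11 / (270 + 91.11) = 32.1 × 91.11/361.1 = 8.10 V.

V_out ≈ 8.10 V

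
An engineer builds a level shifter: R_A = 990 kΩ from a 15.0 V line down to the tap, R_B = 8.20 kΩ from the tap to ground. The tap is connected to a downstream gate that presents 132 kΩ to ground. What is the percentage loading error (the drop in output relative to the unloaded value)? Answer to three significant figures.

5.80 %

The divider's output (Thévenin) resistance is R_A‖R_B = 8.133 kΩ.
Fractional drop under load = R_th/(R_th + R_L) = 8.133 / (8.133 + 132) = 0.05804.
So the output falls by 5.80 %.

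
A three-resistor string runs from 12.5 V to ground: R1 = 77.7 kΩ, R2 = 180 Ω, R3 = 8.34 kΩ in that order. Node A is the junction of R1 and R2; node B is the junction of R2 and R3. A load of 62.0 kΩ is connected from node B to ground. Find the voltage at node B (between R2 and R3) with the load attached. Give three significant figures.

At node B, R3 is in parallel with the load: R3‖R_L = 7351 Ω.
Below node A the resistance is R2 + (R3‖R_L) = 7531 Ω, so V_A = 12.5 × 7531/85230 = 1.105 V.
Then V_B = V_A × (R3‖R_L)/(R2 + R3‖R_L) = 1.105 × 7351/7531 = 1.08 V.

V ≈ 1.08 V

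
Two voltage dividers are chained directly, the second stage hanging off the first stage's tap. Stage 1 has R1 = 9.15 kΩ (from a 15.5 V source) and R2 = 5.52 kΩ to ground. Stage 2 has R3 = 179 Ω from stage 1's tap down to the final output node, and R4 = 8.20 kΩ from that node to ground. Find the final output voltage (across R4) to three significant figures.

Stage 2 presents R3+R4 = 8379 Ω as a load on stage 1's tap.
Stage 1's lower leg becomes R2‖(R3+R4) = 3328 Ω, so V_mid = 15.5 × 3328/12480 = 4.134 V.
Stage 2 is itself unloaded: V_out = V_mid × R4/(R3+R4) = 4.134 × 8200/8379 = 4.05 V.

V_out ≈ 4.05 V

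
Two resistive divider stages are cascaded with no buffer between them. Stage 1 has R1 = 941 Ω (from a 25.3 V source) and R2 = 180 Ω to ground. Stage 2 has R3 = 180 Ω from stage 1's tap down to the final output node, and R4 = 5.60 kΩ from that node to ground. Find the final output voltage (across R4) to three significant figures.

V_out ≈ 3.84 V

Stage 2 presents R3+R4 = 5780 Ω as a load on stage 1's tap.
Stage 1's lower leg becomes R2‖(R3+R4) = 174.6 Ω, so V_mid = 25.3 × 174.6/1116 = 3.959 V.
Stage 2 is itself unloaded: V_out = V_mid × R4/(R3+R4) = 3.959 × 5600/5780 = 3.84 V.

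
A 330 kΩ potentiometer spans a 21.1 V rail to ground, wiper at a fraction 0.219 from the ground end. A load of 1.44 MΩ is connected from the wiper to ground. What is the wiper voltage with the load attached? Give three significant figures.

V ≈ 4.45 V

The wiper splits the pot into (1−α)R = 257.7 kΩ above and αR = 72.27 kΩ below.
Lower section ‖ load = 68.82 kΩ.
V_wiper = 21.1 × 68.82/(257.7 + 68.82) = 4.45 V.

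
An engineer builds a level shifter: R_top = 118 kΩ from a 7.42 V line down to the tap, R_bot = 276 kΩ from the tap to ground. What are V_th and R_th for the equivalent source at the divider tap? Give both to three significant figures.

V_th = 5.20 V, R_th = 82.7 kΩ

V_th is the open-circuit tap voltage: 7.42 × 276/(118 + 276) = 5.20 V.
With the supply zeroed, R_top and R_bot appear in parallel from the tap: R_th = R_top‖R_bot = (118 × 276)/394.0 = 82.7 kΩ.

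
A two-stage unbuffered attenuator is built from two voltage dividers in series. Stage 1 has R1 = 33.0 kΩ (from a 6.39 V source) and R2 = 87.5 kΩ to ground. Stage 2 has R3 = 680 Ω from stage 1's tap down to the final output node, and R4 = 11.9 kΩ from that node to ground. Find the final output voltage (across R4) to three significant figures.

Stage 2 presents R3+R4 = 12580 Ω as a load on stage 1's tap.
Stage 1's lower leg becomes R2‖(R3+R4) = 11000 Ω, so V_mid = 6.39 × 11000/44000 = 1.597 V.
Stage 2 is itself unloaded: V_out = V_mid × R4/(R3+R4) = 1.597 × 11900/12580 = 1.51 V.

V_out ≈ 1.51 V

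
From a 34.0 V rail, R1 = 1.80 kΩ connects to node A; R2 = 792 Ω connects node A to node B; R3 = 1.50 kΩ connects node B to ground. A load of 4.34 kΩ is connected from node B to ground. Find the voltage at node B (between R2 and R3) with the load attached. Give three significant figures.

At node B, R3 is in parallel with the load: R3‖R_L = 1115 Ω.
Below node A the resistance is R2 + (R3‖R_L) = 1907 Ω, so V_A = 34.0 × 1907/3707 = 17.49 V.
Then V_B = V_A × (R3‖R_L)/(R2 + R3‖R_L) = 17.49 × 1115/1907 = 10.2 V.

V ≈ 10.2 V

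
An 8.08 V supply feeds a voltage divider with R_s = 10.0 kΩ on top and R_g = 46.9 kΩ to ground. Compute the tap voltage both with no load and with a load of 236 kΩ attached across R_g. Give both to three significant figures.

Open-circuit: V = 8.08 × 46.9/(10.0 + 46.9) = 6.66 V.
With the load, R_g becomes R_g‖R_L = 39.12 kΩ, so V = 8.08 × 39.12/49.12 = 6.44 V.

Unloaded: 6.66 V; loaded: 6.44 V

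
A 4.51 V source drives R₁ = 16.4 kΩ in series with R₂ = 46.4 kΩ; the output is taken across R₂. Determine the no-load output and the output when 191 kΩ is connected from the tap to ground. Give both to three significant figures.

Unloaded: 3.33 V; loaded: 3.13 V

Open-circuit: V = 4.51 × 46.4/(16.4 + 46.4) = 3.33 V.
With the load, R₂ becomes R₂‖R_L = 37.33 kΩ, so V = 4.51 × 37.33/53.73 = 3.13 V.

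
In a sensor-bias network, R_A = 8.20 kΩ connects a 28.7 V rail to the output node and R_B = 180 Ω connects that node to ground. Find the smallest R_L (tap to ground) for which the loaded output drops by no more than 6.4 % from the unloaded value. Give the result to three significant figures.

Output resistance R_th = R_A‖R_B = (8200 × 180)/8380 = 176.1 Ω.
The fractional drop is R_th/(R_th + R_L); requiring this ≤ 0.0640 gives R_L ≥ R_th(1/0.0640 − 1) = 176.1 × 14.62 = 2.58 kΩ.

R_L(min) ≈ 2.58 kΩ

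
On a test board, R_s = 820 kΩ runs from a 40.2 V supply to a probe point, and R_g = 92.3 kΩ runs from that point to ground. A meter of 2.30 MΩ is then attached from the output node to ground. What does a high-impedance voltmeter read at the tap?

V_out ≈ 3.93 V

The load sits in parallel with R_g: R_g‖R_L = (92.3 × 2300) / (92.3 + 2300) = 88.74 kΩ.
V_out = 40.2 × 88.74 / (820 + 88.74) = 40.2 × 88.74/908.7 = 3.93 V.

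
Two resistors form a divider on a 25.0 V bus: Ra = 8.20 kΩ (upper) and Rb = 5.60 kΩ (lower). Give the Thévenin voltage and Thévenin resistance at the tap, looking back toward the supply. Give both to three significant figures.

V_th = 10.1 V, R_th = 3.33 kΩ

V_th is the open-circuit tap voltage: 25.0 × 5.60/(8.20 + 5.60) = 10.1 V.
With the supply zeroed, Ra and Rb appear in parallel from the tap: R_th = Ra‖Rb = (8.20 × 5.60)/13.80 = 3.33 kΩ.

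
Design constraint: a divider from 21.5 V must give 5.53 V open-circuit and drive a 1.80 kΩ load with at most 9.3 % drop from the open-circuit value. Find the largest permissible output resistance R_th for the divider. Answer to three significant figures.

R_th ≤ 185 Ω

Loading drop = R_th/(R_th + R_L) ≤ 0.0930, so R_th ≤ R_L · ε/(1−ε) = 1.80 kΩ × 0.0930/0.9070 = 185 Ω.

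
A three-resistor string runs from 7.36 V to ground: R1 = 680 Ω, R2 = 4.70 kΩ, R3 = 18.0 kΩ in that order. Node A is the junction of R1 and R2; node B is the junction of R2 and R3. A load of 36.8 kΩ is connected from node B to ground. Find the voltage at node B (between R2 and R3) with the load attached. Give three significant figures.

V ≈ 5.09 V

At node B, R3 is in parallel with the load: R3‖R_L = 12090 Ω.
Below node A the resistance is R2 + (R3‖R_L) = 16790 Ω, so V_A = 7.36 × 16790/17470 = 7.073 V.
Then V_B = V_A × (R3‖R_L)/(R2 + R3‖R_L) = 7.073 × 12090/16790 = 5.09 V.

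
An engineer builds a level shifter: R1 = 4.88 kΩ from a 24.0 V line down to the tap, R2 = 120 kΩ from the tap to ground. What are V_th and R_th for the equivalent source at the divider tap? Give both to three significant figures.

V_th = 23.1 V, R_th = 4.69 kΩ

V_th is the open-circuit tap voltage: 24.0 × 120/(4.88 + 120) = 23.1 V.
With the supply zeroed, R1 and R2 appear in parallel from the tap: R_th = R1‖R2 = (4.88 × 120)/124.9 = 4.69 kΩ.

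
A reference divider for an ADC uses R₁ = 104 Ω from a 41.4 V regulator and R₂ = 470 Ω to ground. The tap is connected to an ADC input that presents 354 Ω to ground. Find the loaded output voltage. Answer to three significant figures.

The load sits in parallel with R₂: R₂‖R_L = (470 × 354) / (470 + 354) = 201.9 Ω.
V_out = 41.4 × 201.9 / (104 + 201.9) = 41.4 × 201.9/305.9 = 27.3 V.

V_out ≈ 27.3 V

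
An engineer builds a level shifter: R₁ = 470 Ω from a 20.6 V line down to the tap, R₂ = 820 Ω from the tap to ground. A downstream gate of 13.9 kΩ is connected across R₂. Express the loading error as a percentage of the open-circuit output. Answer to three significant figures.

The divider's output (Thévenin) resistance is R₁‖R₂ = 298.8 Ω.
Fractional drop under load = R_th/(R_th + R_L) = 298.8 / (298.8 + 13900) = 0.02104.
So the output falls by 2.10 %.

2.10 %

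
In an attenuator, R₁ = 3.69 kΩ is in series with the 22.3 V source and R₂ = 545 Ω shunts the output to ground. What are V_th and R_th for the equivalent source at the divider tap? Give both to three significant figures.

V_th = 2.87 V, R_th = 475 Ω

V_th is the open-circuit tap voltage: 22.3 × 545/(3690 + 545) = 2.87 V.
With the supply zeroed, R₁ and R₂ appear in parallel from the tap: R_th = R₁‖R₂ = (3690 × 545)/4235 = 475 Ω.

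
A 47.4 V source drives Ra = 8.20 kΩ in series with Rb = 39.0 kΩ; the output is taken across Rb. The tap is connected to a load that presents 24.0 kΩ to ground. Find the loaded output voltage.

The load sits in parallel with Rb: Rb‖R_L = (39.0 × 24.0) / (39.0 + 24.0) = 14.86 kΩ.
V_out = 47.4 × 14.86 / (8.20 + 14.86) = 47.4 × 14.86/23.06 = 30.5 V.

V_out ≈ 30.5 V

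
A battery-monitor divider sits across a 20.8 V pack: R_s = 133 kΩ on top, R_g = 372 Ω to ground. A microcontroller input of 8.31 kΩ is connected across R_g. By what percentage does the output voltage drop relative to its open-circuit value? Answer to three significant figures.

The divider's output (Thévenin) resistance is R_s‖R_g = 371.0 Ω.
Fractional drop under load = R_th/(R_th + R_L) = 371.0 / (371.0 + 8310) = 0.04273.
So the output falls by 4.27 %.

4.27 %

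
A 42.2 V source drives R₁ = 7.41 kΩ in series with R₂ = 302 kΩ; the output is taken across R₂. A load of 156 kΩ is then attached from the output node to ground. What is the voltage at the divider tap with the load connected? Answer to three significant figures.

The load sits in parallel with R₂: R₂‖R_L = (302 × 156) / (302 + 156) = 102.9 kΩ.
V_out = 42.2 × 102.9 / (7.41 + 102.9) = 42.2 × 102.9/110.3 = 39.4 V.

V_out ≈ 39.4 V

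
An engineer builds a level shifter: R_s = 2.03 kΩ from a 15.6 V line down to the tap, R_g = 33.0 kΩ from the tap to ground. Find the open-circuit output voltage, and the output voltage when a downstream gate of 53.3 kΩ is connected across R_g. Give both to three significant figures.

Open-circuit: V = 15.6 × 33.0/(2.03 + 33.0) = 14.7 V.
With the load, R_g becomes R_g‖R_L = 20.38 kΩ, so V = 15.6 × 20.38/22.41 = 14.2 V.

Unloaded: 14.7 V; loaded: 14.2 V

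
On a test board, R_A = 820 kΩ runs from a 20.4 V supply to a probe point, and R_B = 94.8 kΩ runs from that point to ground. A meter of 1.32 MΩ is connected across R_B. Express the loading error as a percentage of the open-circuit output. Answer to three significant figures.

The divider's output (Thévenin) resistance is R_A‖R_B = 84.98 kΩ.
Fractional drop under load = R_th/(R_th + R_L) = 84.98 / (84.98 + 1320) = 0.06048.
So the output falls by 6.05 %.

6.05 %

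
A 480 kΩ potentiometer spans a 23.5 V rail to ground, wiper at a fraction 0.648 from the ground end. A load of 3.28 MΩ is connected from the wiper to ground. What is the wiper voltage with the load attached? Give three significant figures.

V ≈ 14.7 V

The wiper splits the pot into (1−α)R = 169.0 kΩ above and αR = 311.0 kΩ below.
Lower section ‖ load = 284.1 kΩ.
V_wiper = 23.5 × 284.1/(169.0 + 284.1) = 14.7 V.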